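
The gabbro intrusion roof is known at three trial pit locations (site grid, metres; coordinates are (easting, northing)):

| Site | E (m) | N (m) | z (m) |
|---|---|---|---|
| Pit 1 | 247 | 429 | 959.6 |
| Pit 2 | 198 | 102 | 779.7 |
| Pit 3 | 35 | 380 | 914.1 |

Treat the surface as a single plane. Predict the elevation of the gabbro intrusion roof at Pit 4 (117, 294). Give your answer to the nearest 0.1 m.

875.4 m

Let the plane be z = a·E + b·N + c.
Pit 2−Pit 1: −49a − 327b = −179.9;  Pit 3−Pit 1: −212a − 49b = −45.5.
Solving gives a = 0.09060, b = 0.53658.
Then c = 959.6 − a·247 − b·429 = 707.03.
At (117, 294): z = 10.6 + 157.8 + 707.03 = 875.4 m.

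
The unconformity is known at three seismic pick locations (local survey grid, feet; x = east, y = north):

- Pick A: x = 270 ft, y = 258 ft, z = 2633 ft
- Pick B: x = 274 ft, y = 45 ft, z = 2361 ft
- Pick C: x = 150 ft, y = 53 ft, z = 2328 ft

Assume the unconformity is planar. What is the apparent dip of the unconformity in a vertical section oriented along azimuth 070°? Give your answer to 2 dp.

37.48°

Two edge vectors: Pick A→Pick B = (4, -213, -272), Pick A→Pick C = (-120, -205, -305).
Normal n = (Pick A→Pick B) × (Pick A→Pick C) = (9205, 33860, -26380).
So ∂z/∂x = −n_x/n_z = 0.34894 and ∂z/∂y = −n_y/n_z = 1.28355.
Unit vector along 070° is (sin 70°, cos 70°) = (0.9397, 0.3420).
Slope in that direction = a·(0.9397) + b·(0.3420) = 0.76689.
Apparent dip = arctan|0.76689| = 37.48° (true dip is 53.1°, so apparent ≤ true as expected).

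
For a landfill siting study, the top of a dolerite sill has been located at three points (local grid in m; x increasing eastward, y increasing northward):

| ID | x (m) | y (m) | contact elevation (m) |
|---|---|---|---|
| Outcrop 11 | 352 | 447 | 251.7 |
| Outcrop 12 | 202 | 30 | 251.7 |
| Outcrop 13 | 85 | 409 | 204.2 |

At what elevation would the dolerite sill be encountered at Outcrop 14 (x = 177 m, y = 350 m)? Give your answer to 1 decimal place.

225.4 m

Let the plane be z = a·x + b·y + c.
Outcrop 12−Outcrop 11: −150a − 417b = 0;  Outcrop 13−Outcrop 11: −267a − 38b = −47.5.
Solving gives a = 0.18750, b = −0.06745.
Then c = 251.7 − a·352 − b·447 = 215.85.
At (177, 350): z = 33.2 − 23.6 + 215.85 = 225.4 m.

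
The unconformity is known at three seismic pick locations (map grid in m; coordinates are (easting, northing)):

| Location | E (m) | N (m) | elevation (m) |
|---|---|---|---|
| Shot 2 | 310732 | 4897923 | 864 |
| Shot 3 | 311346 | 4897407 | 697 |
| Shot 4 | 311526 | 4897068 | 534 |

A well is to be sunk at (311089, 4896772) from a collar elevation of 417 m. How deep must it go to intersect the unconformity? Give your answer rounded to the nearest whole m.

167 m

Let the plane be z = a·E + b·N + c.
Shot 3−Shot 2: 614a − 516b = −167;  Shot 4−Shot 2: 794a − 855b = −330.
Solving gives a = 0.23853521, b = 0.60748182.
Then c = 864 − a·310732 − b·4897923 = −3048655.73.
At (311089, 4896772): z_contact = 74205.7 + 2974700.0 − 3048655.73 = 249.9 m.
Depth below ground = 417 − 249.9 = 167 m.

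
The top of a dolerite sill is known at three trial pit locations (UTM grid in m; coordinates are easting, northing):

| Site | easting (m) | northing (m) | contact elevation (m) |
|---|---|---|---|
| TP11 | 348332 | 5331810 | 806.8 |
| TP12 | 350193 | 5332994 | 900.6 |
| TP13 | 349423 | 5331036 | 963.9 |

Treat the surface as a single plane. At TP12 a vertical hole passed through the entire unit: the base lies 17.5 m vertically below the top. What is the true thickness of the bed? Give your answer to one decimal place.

Let the plane be z = a·easting + b·northing + c.
TP12−TP11: 1861a + 1184b = 93.8;  TP13−TP11: 1091a − 774b = 157.1.
Solving gives a = 0.09465, b = −0.06955.
|∇z| = √(a²+b²) = 0.11746, so dip δ = arctan(0.11746) = 6.70°.
True thickness = vertical thickness × cos δ = 17.5 × cos 6.70° = 17.4 m.

17.4 m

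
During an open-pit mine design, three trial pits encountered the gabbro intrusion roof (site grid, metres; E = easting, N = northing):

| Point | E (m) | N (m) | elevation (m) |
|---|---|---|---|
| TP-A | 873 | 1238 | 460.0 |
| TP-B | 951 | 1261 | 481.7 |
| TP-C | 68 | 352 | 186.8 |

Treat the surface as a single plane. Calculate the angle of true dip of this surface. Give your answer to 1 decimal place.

Let the plane be z = a·E + b·N + c.
TP-B−TP-A: 78a + 23b = 21.7;  TP-C−TP-A: −805a − 886b = −273.2.
Solving gives a = 0.25582, b = 0.07592.
Gradient magnitude |∇z| = √(a² + b²) = √(0.06544 + 0.00576) = 0.26685.
True dip = arctan(0.26685) = 14.9°, dipping toward WSW (azimuth ≈ 253°).

14.9°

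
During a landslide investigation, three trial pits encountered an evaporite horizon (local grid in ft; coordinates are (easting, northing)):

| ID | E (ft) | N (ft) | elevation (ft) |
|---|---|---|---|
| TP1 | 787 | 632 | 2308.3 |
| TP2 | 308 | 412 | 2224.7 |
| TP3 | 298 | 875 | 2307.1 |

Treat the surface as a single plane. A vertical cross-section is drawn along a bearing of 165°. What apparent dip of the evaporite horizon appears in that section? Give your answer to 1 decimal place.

8.5°

Two edge vectors: TP1→TP2 = (-479, -220, -83.6), TP1→TP3 = (-489, 243, -1.2).
Normal n = (TP1→TP2) × (TP1→TP3) = (20578.8, 40305.6, -223977).
So ∂z/∂E = −n_x/n_z = 0.09188 and ∂z/∂N = −n_y/n_z = 0.17995.
Unit vector along 165° is (sin 165°, cos 165°) = (0.2588, -0.9659).
Slope in that direction = a·(0.2588) + b·(-0.9659) = −0.15004.
Apparent dip = arctan|0.15004| = 8.5° (true dip is 11.4°, so apparent ≤ true as expected).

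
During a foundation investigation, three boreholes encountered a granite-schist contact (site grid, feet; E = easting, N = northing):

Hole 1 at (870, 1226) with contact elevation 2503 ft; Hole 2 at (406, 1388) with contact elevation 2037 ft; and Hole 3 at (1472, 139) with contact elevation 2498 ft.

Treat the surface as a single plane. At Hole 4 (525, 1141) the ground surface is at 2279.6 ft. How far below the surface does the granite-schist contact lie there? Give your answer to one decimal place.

265.9 ft

Two edge vectors: Hole 1→Hole 2 = (-464, 162, -466), Hole 1→Hole 3 = (602, -1087, -5).
Normal n = (Hole 1→Hole 2) × (Hole 1→Hole 3) = (-507352, -282852, 406844).
So ∂z/∂E = −n_x/n_z = 1.247043 and ∂z/∂N = −n_y/n_z = 0.695235.
Intercept c from Hole 1: 2503 − 1084.93 − 852.36 = 565.71.
At (525, 1141): z_contact = 654.70 + 793.26 + 565.71 = 2013.68 ft.
Depth below ground = 2279.6 − 2013.68 = 265.9 ft.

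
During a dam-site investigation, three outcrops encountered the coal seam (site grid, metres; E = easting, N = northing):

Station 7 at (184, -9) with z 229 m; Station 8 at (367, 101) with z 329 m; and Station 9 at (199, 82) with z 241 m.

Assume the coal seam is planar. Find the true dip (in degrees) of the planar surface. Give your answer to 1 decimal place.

Two edge vectors: Station 7→Station 8 = (183, 110, 100), Station 7→Station 9 = (15, 91, 12).
Normal n = (Station 7→Station 8) × (Station 7→Station 9) = (-7780, -696, 15003).
So ∂z/∂E = −n_x/n_z = 0.51856 and ∂z/∂N = −n_y/n_z = 0.04639.
Gradient magnitude |∇z| = √(a² + b²) = √(0.26891 + 0.00215) = 0.52063.
True dip = arctan(0.52063) = 27.5°, dipping toward W (azimuth ≈ 265°).

27.5°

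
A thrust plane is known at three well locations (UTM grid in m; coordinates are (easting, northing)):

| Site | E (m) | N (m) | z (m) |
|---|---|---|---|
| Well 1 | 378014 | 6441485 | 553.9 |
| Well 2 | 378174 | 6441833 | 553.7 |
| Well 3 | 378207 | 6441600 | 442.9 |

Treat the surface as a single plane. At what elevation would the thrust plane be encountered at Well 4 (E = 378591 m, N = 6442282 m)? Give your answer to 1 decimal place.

386.7 m

Let the plane be z = a·E + b·N + c.
Well 2−Well 1: 160a + 348b = −0.2;  Well 3−Well 1: 193a + 115b = −111.
Solving gives a = −0.791670084, b = 0.363411533.
Then c = 553.9 − a·378014 − b·6441485 = −2041093.66.
At (378591, 6442282): z = −299719.2 + 2341199.6 − 2041093.66 = 386.7 m.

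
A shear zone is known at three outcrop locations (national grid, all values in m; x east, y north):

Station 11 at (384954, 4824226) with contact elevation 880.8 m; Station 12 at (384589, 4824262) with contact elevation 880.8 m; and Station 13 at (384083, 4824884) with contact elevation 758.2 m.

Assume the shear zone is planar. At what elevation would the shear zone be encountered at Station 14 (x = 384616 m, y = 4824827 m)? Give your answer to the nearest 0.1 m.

759.1 m

Let the plane be z = a·x + b·y + c.
Station 12−Station 11: −365a + 36b = 0;  Station 13−Station 11: −871a + 658b = −122.6.
Solving gives a = −0.021136514, b = −0.214300765.
Then c = 880.8 − a·384954 − b·4824226 = 1042852.71.
At (384616, 4824827): z = −8129.4 − 1033964.1 + 1042852.71 = 759.1 m.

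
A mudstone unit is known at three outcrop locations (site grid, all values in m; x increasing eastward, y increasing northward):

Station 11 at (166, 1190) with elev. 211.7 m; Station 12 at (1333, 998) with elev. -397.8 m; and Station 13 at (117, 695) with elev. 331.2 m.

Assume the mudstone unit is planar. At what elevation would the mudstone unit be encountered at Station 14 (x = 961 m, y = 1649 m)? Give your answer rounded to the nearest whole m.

-314 m

Two edge vectors: Station 11→Station 12 = (1167, -192, -609.5), Station 11→Station 13 = (-49, -495, 119.5).
Normal n = (Station 11→Station 12) × (Station 11→Station 13) = (-324646.5, -109591, -587073).
So ∂z/∂x = −n_x/n_z = −0.55299 and ∂z/∂y = −n_y/n_z = −0.18667.
Intercept c from Station 11: 211.7 + 91.80 + 222.14 = 525.64.
At (961, 1649): z = −531.4 − 307.8 + 525.64 = -313.6 m.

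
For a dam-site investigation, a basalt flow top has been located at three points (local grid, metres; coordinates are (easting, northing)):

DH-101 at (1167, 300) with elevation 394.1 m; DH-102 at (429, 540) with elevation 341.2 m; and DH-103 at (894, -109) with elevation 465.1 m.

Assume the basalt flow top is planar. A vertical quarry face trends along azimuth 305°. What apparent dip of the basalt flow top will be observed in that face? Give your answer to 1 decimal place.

Let the plane be z = a·E + b·N + c.
DH-102−DH-101: −738a + 240b = −52.9;  DH-103−DH-101: −273a − 409b = 71.
Solving gives a = 0.01251, b = −0.18195.
Unit vector along 305° is (sin 305°, cos 305°) = (-0.8192, 0.5736).
Slope in that direction = a·(-0.8192) + b·(0.5736) = −0.11461.
Apparent dip = arctan|0.11461| = 6.5° (true dip is 10.3°, so apparent ≤ true as expected).

6.5°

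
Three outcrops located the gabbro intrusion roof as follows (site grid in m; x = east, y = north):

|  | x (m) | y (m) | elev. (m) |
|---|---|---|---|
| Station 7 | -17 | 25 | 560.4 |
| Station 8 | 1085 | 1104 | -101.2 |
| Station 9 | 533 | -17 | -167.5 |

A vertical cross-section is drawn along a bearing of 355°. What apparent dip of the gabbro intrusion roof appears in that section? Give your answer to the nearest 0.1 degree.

38.4°

Let the plane be z = a·x + b·y + c.
Station 8−Station 7: 1102a + 1079b = −661.6;  Station 9−Station 7: 550a − 42b = −727.9.
Solving gives a = −1.27114, b = 0.68508.
Unit vector along 355° is (sin 355°, cos 355°) = (-0.0872, 0.9962).
Slope in that direction = a·(-0.0872) + b·(0.9962) = 0.79326.
Apparent dip = arctan|0.79326| = 38.4° (true dip is 55.3°, so apparent ≤ true as expected).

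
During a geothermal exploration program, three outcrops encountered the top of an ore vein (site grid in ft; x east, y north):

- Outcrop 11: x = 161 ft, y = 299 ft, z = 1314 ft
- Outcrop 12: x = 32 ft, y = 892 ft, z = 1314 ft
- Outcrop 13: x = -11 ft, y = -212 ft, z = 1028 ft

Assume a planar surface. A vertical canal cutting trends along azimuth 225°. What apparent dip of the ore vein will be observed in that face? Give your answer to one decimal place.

41.0°

Two edge vectors: Outcrop 11→Outcrop 12 = (-129, 593, 0), Outcrop 11→Outcrop 13 = (-172, -511, -286).
Normal n = (Outcrop 11→Outcrop 12) × (Outcrop 11→Outcrop 13) = (-169598, -36894, 167915).
So ∂z/∂x = −n_x/n_z = 1.01002 and ∂z/∂y = −n_y/n_z = 0.21972.
Unit vector along 225° is (sin 225°, cos 225°) = (-0.7071, -0.7071).
Slope in that direction = a·(-0.7071) + b·(-0.7071) = −0.86956.
Apparent dip = arctan|0.86956| = 41.0° (true dip is 45.9°, so apparent ≤ true as expected).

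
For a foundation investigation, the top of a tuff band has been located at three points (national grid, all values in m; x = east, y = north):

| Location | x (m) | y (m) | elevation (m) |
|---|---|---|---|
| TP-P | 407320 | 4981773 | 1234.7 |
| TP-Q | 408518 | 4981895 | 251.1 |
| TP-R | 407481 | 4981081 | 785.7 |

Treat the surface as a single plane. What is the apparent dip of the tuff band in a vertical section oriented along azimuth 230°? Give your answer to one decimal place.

20.6°

Two edge vectors: TP-P→TP-Q = (1198, 122, -983.6), TP-P→TP-R = (161, -692, -449).
Normal n = (TP-P→TP-Q) × (TP-P→TP-R) = (-735429.2, 379542.4, -848658).
So ∂z/∂x = −n_x/n_z = −0.86658 and ∂z/∂y = −n_y/n_z = 0.44723.
Unit vector along 230° is (sin 230°, cos 230°) = (-0.7660, -0.6428).
Slope in that direction = a·(-0.7660) + b·(-0.6428) = 0.37637.
Apparent dip = arctan|0.37637| = 20.6° (true dip is 44.3°, so apparent ≤ true as expected).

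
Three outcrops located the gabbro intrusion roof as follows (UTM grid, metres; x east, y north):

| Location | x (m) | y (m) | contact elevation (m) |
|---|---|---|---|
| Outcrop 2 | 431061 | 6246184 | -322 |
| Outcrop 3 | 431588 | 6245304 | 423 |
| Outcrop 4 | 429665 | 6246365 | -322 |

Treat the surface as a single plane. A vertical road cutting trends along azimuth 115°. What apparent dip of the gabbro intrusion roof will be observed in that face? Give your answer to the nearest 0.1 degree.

15.6°

Let the plane be z = a·x + b·y + c.
Outcrop 3−Outcrop 2: 527a − 880b = 745;  Outcrop 4−Outcrop 2: −1396a + 181b = 0.
Solving gives a = −0.11901, b = −0.91786.
Unit vector along 115° is (sin 115°, cos 115°) = (0.9063, -0.4226).
Slope in that direction = a·(0.9063) + b·(-0.4226) = 0.28005.
Apparent dip = arctan|0.28005| = 15.6° (true dip is 42.8°, so apparent ≤ true as expected).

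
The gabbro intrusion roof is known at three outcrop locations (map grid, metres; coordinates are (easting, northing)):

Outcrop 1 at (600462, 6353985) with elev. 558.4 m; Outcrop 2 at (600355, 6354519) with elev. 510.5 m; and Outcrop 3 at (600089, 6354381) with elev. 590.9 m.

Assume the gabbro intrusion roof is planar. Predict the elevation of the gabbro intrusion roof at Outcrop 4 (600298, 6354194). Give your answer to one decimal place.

Let the plane be z = a·E + b·N + c.
Outcrop 2−Outcrop 1: −107a + 534b = −47.9;  Outcrop 3−Outcrop 1: −373a + 396b = 32.5.
Solving gives a = −0.231639564, b = −0.136115044.
Then c = 558.4 − a·600462 − b·6353985 = 1004522.10.
At (600298, 6354194): z = −139052.8 − 864901.4 + 1004522.10 = 567.9 m.

567.9 m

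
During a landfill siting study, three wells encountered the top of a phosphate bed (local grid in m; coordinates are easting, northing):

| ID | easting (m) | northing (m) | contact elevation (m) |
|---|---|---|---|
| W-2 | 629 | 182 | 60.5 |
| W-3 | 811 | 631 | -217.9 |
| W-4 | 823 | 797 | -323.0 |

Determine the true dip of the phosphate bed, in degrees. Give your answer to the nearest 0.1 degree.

32.5°

Let the plane be z = a·easting + b·northing + c.
W-3−W-2: 182a + 449b = −278.4;  W-4−W-2: 194a + 615b = −383.5.
Solving gives a = 0.03930, b = −0.63597.
Gradient magnitude |∇z| = √(a² + b²) = √(0.00154 + 0.40446) = 0.63719.
True dip = arctan(0.63719) = 32.5°, dipping toward N (azimuth ≈ 356°).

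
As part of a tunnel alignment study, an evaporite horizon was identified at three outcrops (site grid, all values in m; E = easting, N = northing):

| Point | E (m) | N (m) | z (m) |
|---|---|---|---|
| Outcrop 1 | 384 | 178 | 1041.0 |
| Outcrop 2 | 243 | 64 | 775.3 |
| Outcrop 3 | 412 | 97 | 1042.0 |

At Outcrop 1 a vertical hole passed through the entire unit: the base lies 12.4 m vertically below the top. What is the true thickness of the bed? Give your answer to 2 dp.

6.68 m

Two edge vectors: Outcrop 1→Outcrop 2 = (-141, -114, -265.7), Outcrop 1→Outcrop 3 = (28, -81, 1).
Normal n = (Outcrop 1→Outcrop 2) × (Outcrop 1→Outcrop 3) = (-21635.7, -7298.6, 14613).
So ∂z/∂E = −n_x/n_z = 1.48058 and ∂z/∂N = −n_y/n_z = 0.49946.
|∇z| = √(a²+b²) = 1.56255, so dip δ = arctan(1.56255) = 57.38°.
True thickness = vertical thickness × cos δ = 12.4 × cos 57.38° = 6.68 m.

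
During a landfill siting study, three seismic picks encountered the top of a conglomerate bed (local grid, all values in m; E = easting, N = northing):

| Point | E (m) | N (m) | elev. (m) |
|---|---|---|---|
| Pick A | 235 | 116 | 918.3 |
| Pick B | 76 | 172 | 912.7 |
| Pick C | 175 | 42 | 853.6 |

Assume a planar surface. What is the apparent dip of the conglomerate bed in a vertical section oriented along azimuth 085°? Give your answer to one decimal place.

Two edge vectors: Pick A→Pick B = (-159, 56, -5.6), Pick A→Pick C = (-60, -74, -64.7).
Normal n = (Pick A→Pick B) × (Pick A→Pick C) = (-4037.6, -9951.3, 15126).
So ∂z/∂E = −n_x/n_z = 0.26693 and ∂z/∂N = −n_y/n_z = 0.65789.
Unit vector along 085° is (sin 85°, cos 85°) = (0.9962, 0.0872).
Slope in that direction = a·(0.9962) + b·(0.0872) = 0.32325.
Apparent dip = arctan|0.32325| = 17.9° (true dip is 35.4°, so apparent ≤ true as expected).

17.9°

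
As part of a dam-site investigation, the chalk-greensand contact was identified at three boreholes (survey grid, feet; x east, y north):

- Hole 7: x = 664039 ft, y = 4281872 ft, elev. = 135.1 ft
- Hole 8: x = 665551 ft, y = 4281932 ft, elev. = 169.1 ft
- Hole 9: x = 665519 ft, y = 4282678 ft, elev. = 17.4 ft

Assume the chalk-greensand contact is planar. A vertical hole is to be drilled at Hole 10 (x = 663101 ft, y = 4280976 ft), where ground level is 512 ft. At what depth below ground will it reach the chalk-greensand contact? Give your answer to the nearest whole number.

224 ft

Let the plane be z = a·x + b·y + c.
Hole 8−Hole 7: 1512a + 60b = 34;  Hole 9−Hole 7: 1480a + 806b = −117.7.
Solving gives a = 0.03050434, b = −0.20204271.
Then c = 135.1 − a·664039 − b·4281872 = 845000.05.
At (663101, 4280976): z_contact = 20227.5 − 864940.0 + 845000.05 = 287.5 ft.
Depth below ground = 512 − 287.5 = 224 ft.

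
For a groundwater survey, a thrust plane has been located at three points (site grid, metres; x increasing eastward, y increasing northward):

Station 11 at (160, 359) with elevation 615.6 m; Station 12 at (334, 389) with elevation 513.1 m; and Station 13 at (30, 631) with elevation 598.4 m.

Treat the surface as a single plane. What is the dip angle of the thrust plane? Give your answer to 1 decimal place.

Two edge vectors: Station 11→Station 12 = (174, 30, -102.5), Station 11→Station 13 = (-130, 272, -17.2).
Normal n = (Station 11→Station 12) × (Station 11→Station 13) = (27364, 16317.8, 51228).
So ∂z/∂x = −n_x/n_z = −0.53416 and ∂z/∂y = −n_y/n_z = −0.31853.
Gradient magnitude |∇z| = √(a² + b²) = √(0.28533 + 0.10146) = 0.62193.
True dip = arctan(0.62193) = 31.9°, dipping toward ENE (azimuth ≈ 059°).

31.9°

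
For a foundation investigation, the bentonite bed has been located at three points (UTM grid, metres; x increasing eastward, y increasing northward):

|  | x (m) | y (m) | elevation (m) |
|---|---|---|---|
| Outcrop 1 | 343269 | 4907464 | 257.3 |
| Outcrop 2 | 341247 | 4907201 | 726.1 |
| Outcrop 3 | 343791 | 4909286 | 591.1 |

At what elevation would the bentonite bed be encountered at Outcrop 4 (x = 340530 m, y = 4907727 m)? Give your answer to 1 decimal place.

1052.9 m

Two edge vectors: Outcrop 1→Outcrop 2 = (-2022, -263, 468.8), Outcrop 1→Outcrop 3 = (522, 1822, 333.8).
Normal n = (Outcrop 1→Outcrop 2) × (Outcrop 1→Outcrop 3) = (-941943, 919657.2, -3546798).
So ∂z/∂x = −n_x/n_z = −0.265575598 and ∂z/∂y = −n_y/n_z = 0.259292240.
Intercept c from Outcrop 1: 257.3 + 91163.87 − 1272467.34 = −1181046.17.
At (340530, 4907727): z = −90436.5 + 1272535.5 − 1181046.17 = 1052.9 m.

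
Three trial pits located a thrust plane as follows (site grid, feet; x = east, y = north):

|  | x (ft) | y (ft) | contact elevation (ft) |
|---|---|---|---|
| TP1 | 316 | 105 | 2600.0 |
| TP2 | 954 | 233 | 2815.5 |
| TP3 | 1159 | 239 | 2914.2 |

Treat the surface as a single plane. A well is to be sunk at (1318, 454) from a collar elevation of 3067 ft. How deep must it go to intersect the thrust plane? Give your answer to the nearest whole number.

253 ft

Two edge vectors: TP1→TP2 = (638, 128, 215.5), TP1→TP3 = (843, 134, 314.2).
Normal n = (TP1→TP2) × (TP1→TP3) = (11340.6, -18793.1, -22412).
So ∂z/∂x = −n_x/n_z = 0.50601 and ∂z/∂y = −n_y/n_z = −0.83853.
Intercept c from TP1: 2600 − 159.90 + 88.05 = 2528.15.
At (1318, 454): z_contact = 666.9 − 380.7 + 2528.15 = 2814.4 ft.
Depth below ground = 3067 − 2814.4 = 253 ft.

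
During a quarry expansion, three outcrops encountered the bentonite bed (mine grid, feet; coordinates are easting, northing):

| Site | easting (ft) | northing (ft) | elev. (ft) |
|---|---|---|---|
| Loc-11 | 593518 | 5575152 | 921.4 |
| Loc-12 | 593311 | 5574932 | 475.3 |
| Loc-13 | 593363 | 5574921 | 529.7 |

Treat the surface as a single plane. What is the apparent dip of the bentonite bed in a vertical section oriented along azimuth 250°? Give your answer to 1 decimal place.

Let the plane be z = a·easting + b·northing + c.
Loc-12−Loc-11: −207a − 220b = −446.1;  Loc-13−Loc-11: −155a − 231b = −391.7.
Solving gives a = 1.23023, b = 0.87019.
Unit vector along 250° is (sin 250°, cos 250°) = (-0.9397, -0.3420).
Slope in that direction = a·(-0.9397) + b·(-0.3420) = −1.45366.
Apparent dip = arctan|1.45366| = 55.5° (true dip is 56.4°, so apparent ≤ true as expected).

55.5°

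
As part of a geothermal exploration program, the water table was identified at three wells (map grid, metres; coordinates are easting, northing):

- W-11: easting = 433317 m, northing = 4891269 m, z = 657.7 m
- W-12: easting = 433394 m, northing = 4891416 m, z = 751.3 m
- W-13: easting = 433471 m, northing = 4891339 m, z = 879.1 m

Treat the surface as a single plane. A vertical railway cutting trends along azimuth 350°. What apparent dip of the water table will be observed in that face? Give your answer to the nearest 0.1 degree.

Two edge vectors: W-11→W-12 = (77, 147, 93.6), W-11→W-13 = (154, 70, 221.4).
Normal n = (W-11→W-12) × (W-11→W-13) = (25993.8, -2633.4, -17248).
So ∂z/∂easting = −n_x/n_z = 1.50706 and ∂z/∂northing = −n_y/n_z = −0.15268.
Unit vector along 350° is (sin 350°, cos 350°) = (-0.1736, 0.9848).
Slope in that direction = a·(-0.1736) + b·(0.9848) = −0.41206.
Apparent dip = arctan|0.41206| = 22.4° (true dip is 56.6°, so apparent ≤ true as expected).

22.4°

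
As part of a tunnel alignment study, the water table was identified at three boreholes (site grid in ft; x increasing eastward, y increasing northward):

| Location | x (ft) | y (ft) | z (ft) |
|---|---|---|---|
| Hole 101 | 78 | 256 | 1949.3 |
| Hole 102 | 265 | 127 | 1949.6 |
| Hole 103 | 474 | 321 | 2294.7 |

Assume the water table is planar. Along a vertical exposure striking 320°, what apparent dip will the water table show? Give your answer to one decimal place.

Two edge vectors: Hole 101→Hole 102 = (187, -129, 0.3), Hole 101→Hole 103 = (396, 65, 345.4).
Normal n = (Hole 101→Hole 102) × (Hole 101→Hole 103) = (-44576.1, -64471, 63239).
So ∂z/∂x = −n_x/n_z = 0.70488 and ∂z/∂y = −n_y/n_z = 1.01948.
Unit vector along 320° is (sin 320°, cos 320°) = (-0.6428, 0.7660).
Slope in that direction = a·(-0.6428) + b·(0.7660) = 0.32788.
Apparent dip = arctan|0.32788| = 18.2° (true dip is 51.1°, so apparent ≤ true as expected).

18.2°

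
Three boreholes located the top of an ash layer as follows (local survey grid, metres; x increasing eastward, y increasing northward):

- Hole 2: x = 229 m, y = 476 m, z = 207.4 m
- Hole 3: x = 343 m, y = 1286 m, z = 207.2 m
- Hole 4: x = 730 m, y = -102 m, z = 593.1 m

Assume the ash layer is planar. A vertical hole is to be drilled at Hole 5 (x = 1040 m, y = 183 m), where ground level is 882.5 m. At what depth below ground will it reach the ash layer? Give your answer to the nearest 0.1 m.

Let the plane be z = a·x + b·y + c.
Hole 3−Hole 2: 114a + 810b = −0.2;  Hole 4−Hole 2: 501a − 578b = 385.7.
Solving gives a = 0.662074, b = −0.093428.
Then c = 207.4 − a·229 − b·476 = 100.26.
At (1040, 183): z_contact = 688.56 − 17.10 + 100.26 = 771.72 m.
Depth below ground = 882.5 − 771.72 = 110.8 m.

110.8 m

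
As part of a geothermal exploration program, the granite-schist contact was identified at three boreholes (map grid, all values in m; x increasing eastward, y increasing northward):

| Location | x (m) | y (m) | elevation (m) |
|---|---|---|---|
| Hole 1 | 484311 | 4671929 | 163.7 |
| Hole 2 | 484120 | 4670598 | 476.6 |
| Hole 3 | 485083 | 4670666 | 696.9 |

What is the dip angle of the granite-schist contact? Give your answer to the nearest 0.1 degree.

Let the plane be z = a·x + b·y + c.
Hole 2−Hole 1: −191a − 1331b = 312.9;  Hole 3−Hole 1: 772a − 1263b = 533.2.
Solving gives a = 0.24788, b = −0.27066.
Gradient magnitude |∇z| = √(a² + b²) = √(0.06144 + 0.07326) = 0.36701.
True dip = arctan(0.36701) = 20.2°, dipping toward NW (azimuth ≈ 318°).

20.2°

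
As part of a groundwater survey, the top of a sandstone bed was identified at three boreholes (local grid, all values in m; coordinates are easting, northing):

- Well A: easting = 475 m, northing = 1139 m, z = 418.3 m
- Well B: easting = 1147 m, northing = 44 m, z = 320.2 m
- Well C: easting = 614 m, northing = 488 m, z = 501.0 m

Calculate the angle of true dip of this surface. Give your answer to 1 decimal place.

Two edge vectors: Well A→Well B = (672, -1095, -98.1), Well A→Well C = (139, -651, 82.7).
Normal n = (Well A→Well B) × (Well A→Well C) = (-154419.6, -69210.3, -285267).
So ∂z/∂easting = −n_x/n_z = −0.54132 and ∂z/∂northing = −n_y/n_z = −0.24262.
Gradient magnitude |∇z| = √(a² + b²) = √(0.29302 + 0.05886) = 0.59320.
True dip = arctan(0.59320) = 30.7°, dipping toward ENE (azimuth ≈ 066°).

30.7°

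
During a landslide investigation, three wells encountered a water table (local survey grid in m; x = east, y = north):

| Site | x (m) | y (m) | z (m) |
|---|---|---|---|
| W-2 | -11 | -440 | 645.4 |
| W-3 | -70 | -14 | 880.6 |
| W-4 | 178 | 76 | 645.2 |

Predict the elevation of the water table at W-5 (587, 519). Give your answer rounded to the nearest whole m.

Let the plane be z = a·x + b·y + c.
W-3−W-2: −59a + 426b = 235.2;  W-4−W-2: 189a + 516b = −0.2.
Solving gives a = −1.09454, b = 0.40052.
Then c = 645.4 − a·-11 − b·-440 = 809.59.
At (587, 519): z = −642.5 + 207.9 + 809.59 = 375.0 m.

375 m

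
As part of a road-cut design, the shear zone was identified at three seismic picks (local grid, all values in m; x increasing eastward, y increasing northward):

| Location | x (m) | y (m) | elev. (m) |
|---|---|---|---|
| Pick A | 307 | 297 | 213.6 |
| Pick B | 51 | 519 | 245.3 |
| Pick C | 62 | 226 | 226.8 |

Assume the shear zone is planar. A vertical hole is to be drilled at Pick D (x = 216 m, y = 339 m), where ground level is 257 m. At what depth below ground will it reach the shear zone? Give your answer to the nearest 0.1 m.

34.4 m

Two edge vectors: Pick A→Pick B = (-256, 222, 31.7), Pick A→Pick C = (-245, -71, 13.2).
Normal n = (Pick A→Pick B) × (Pick A→Pick C) = (5181.1, -4387.3, 72566).
So ∂z/∂x = −n_x/n_z = −0.07140 and ∂z/∂y = −n_y/n_z = 0.06046.
Intercept c from Pick A: 213.6 + 21.92 − 17.96 = 217.56.
At (216, 339): z_contact = −15.42 + 20.50 + 217.56 = 222.64 m.
Depth below ground = 257 − 222.64 = 34.4 m.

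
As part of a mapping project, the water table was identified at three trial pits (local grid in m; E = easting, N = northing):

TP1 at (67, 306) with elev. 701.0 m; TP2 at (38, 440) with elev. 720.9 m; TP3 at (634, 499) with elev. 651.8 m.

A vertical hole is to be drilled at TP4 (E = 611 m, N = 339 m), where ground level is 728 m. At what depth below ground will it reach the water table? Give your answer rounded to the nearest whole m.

Let the plane be z = a·E + b·N + c.
TP2−TP1: −29a + 134b = 19.9;  TP3−TP1: 567a + 193b = −49.2.
Solving gives a = −0.12790, b = 0.12083.
Then c = 701 − a·67 − b·306 = 672.60.
At (611, 339): z_contact = −78.1 + 41.0 + 672.60 = 635.4 m.
Depth below ground = 728 − 635.4 = 93 m.

93 m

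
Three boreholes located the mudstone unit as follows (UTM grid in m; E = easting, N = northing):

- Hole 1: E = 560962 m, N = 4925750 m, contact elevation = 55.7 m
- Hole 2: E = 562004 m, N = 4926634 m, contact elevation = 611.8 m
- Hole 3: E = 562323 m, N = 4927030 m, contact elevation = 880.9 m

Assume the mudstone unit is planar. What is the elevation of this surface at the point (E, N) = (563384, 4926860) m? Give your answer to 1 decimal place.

603.4 m

Two edge vectors: Hole 1→Hole 2 = (1042, 884, 556.1), Hole 1→Hole 3 = (1361, 1280, 825.2).
Normal n = (Hole 1→Hole 2) × (Hole 1→Hole 3) = (17668.8, -103006.3, 130636).
So ∂z/∂E = −n_x/n_z = −0.135252151 and ∂z/∂N = −n_y/n_z = 0.788498576.
Intercept c from Hole 1: 55.7 + 75871.32 − 3883946.86 = −3808019.84.
At (563384, 4926860): z = −76198.9 + 3884822.1 − 3808019.84 = 603.4 m.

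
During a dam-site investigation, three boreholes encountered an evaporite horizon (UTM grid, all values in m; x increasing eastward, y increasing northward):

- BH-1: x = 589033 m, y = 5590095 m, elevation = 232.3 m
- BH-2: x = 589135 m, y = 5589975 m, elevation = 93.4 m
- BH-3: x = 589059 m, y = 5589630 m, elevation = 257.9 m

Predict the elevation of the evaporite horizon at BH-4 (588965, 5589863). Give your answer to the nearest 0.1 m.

368.7 m

Let the plane be z = a·x + b·y + c.
BH-2−BH-1: 102a − 120b = −138.9;  BH-3−BH-1: 26a − 465b = 25.6.
Solving gives a = −1.526980366, b = −0.140433311.
Then c = 232.3 − a·589033 − b·5590095 = 1684709.67.
At (588965, 5589863): z = −899338.0 − 785003.0 + 1684709.67 = 368.7 m.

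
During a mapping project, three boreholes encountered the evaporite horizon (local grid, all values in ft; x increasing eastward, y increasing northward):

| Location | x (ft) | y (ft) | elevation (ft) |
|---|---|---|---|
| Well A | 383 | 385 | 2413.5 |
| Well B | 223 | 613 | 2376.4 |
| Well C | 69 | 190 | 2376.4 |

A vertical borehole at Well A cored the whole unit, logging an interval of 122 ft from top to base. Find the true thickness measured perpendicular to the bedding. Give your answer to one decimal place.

120.4 ft

Let the plane be z = a·x + b·y + c.
Well B−Well A: −160a + 228b = −37.1;  Well C−Well A: −314a − 195b = −37.1.
Solving gives a = 0.15267, b = −0.05558.
|∇z| = √(a²+b²) = 0.16247, so dip δ = arctan(0.16247) = 9.23°.
True thickness = vertical thickness × cos δ = 122 × cos 9.23° = 120.4 ft.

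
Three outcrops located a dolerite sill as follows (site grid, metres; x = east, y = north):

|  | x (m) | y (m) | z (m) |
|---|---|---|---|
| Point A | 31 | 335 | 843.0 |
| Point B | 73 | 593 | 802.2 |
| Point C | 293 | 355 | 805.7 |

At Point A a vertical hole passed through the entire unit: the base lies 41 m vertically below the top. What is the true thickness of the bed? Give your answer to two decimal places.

40.28 m

Two edge vectors: Point A→Point B = (42, 258, -40.8), Point A→Point C = (262, 20, -37.3).
Normal n = (Point A→Point B) × (Point A→Point C) = (-8807.4, -9123, -66756).
So ∂z/∂x = −n_x/n_z = −0.13193 and ∂z/∂y = −n_y/n_z = −0.13666.
|∇z| = √(a²+b²) = 0.18996, so dip δ = arctan(0.18996) = 10.76°.
True thickness = vertical thickness × cos δ = 41 × cos 10.76° = 40.28 m.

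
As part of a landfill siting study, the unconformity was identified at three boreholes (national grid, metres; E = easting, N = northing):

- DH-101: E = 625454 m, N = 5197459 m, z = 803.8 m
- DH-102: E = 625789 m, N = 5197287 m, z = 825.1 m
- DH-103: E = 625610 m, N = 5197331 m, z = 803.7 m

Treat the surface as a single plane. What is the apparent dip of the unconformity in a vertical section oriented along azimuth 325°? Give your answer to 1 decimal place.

4.2°

Two edge vectors: DH-101→DH-102 = (335, -172, 21.3), DH-101→DH-103 = (156, -128, -0.1).
Normal n = (DH-101→DH-102) × (DH-101→DH-103) = (2743.6, 3356.3, -16048).
So ∂z/∂E = −n_x/n_z = 0.17096 and ∂z/∂N = −n_y/n_z = 0.20914.
Unit vector along 325° is (sin 325°, cos 325°) = (-0.5736, 0.8192).
Slope in that direction = a·(-0.5736) + b·(0.8192) = 0.07326.
Apparent dip = arctan|0.07326| = 4.2° (true dip is 15.1°, so apparent ≤ true as expected).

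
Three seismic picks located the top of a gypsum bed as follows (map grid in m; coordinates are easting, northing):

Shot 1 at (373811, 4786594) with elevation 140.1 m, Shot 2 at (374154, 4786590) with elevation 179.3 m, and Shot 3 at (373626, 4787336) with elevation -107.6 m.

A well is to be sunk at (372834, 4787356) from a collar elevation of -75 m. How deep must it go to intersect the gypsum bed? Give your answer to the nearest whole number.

126 m

Let the plane be z = a·easting + b·northing + c.
Shot 2−Shot 1: 343a − 4b = 39.2;  Shot 3−Shot 1: −185a + 742b = −247.7.
Solving gives a = 0.11071460, b = −0.30622345.
Then c = 140.1 − a·373811 − b·4786594 = 1424521.09.
At (372834, 4787356): z_contact = 41278.2 − 1466000.7 + 1424521.09 = -201.4 m.
Depth below ground = -75 − (-201.4) = 126 m.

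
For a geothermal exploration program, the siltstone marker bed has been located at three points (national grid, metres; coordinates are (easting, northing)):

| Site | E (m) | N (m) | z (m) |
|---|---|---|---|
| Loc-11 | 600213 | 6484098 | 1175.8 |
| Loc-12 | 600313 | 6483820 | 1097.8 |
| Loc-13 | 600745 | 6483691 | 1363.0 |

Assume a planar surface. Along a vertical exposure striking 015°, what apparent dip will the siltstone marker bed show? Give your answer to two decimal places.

Two edge vectors: Loc-11→Loc-12 = (100, -278, -78), Loc-11→Loc-13 = (532, -407, 187.2).
Normal n = (Loc-11→Loc-12) × (Loc-11→Loc-13) = (-83787.6, -60216, 107196).
So ∂z/∂E = −n_x/n_z = 0.78163 and ∂z/∂N = −n_y/n_z = 0.56174.
Unit vector along 015° is (sin 15°, cos 15°) = (0.2588, 0.9659).
Slope in that direction = a·(0.2588) + b·(0.9659) = 0.74490.
Apparent dip = arctan|0.74490| = 36.68° (true dip is 43.9°, so apparent ≤ true as expected).

36.68°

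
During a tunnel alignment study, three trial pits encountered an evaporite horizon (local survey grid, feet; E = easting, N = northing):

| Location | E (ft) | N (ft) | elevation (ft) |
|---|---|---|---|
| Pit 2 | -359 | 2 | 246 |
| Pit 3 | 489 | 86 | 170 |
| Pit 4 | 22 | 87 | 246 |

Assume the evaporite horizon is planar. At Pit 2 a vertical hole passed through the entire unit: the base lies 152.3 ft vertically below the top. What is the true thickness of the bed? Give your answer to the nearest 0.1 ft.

122.4 ft

Two edge vectors: Pit 2→Pit 3 = (848, 84, -76), Pit 2→Pit 4 = (381, 85, 0).
Normal n = (Pit 2→Pit 3) × (Pit 2→Pit 4) = (6460, -28956, 40076).
So ∂z/∂E = −n_x/n_z = −0.16119 and ∂z/∂N = −n_y/n_z = 0.72253.
|∇z| = √(a²+b²) = 0.74029, so dip δ = arctan(0.74029) = 36.51°.
True thickness = vertical thickness × cos δ = 152.3 × cos 36.51° = 122.4 ft.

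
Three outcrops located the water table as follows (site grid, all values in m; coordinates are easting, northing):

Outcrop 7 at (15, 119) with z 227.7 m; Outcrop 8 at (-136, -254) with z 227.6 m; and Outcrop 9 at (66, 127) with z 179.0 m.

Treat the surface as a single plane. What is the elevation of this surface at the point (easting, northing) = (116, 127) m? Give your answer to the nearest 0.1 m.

Two edge vectors: Outcrop 7→Outcrop 8 = (-151, -373, -0.1), Outcrop 7→Outcrop 9 = (51, 8, -48.7).
Normal n = (Outcrop 7→Outcrop 8) × (Outcrop 7→Outcrop 9) = (18165.9, -7358.8, 17815).
So ∂z/∂easting = −n_x/n_z = −1.01970 and ∂z/∂northing = −n_y/n_z = 0.41307.
Intercept c from Outcrop 7: 227.7 + 15.30 − 49.16 = 193.84.
At (116, 127): z = −118.3 + 52.5 + 193.84 = 128.0 m.

128.0 m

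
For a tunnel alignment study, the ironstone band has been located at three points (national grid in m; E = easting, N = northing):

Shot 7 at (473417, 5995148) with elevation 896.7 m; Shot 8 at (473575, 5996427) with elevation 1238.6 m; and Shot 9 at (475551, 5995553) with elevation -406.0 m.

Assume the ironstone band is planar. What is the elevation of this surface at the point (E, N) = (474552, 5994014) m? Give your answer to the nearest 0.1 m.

Two edge vectors: Shot 7→Shot 8 = (158, 1279, 341.9), Shot 7→Shot 9 = (2134, 405, -1302.7).
Normal n = (Shot 7→Shot 8) × (Shot 7→Shot 9) = (-1804622.8, 935441.2, -2665396).
So ∂z/∂E = −n_x/n_z = −0.677056167 and ∂z/∂N = −n_y/n_z = 0.350957681.
Intercept c from Shot 7: 896.7 + 320529.90 − 2104043.24 = −1782616.64.
At (474552, 5994014): z = −321298.4 + 2103645.3 − 1782616.64 = -269.7 m.

-269.7 m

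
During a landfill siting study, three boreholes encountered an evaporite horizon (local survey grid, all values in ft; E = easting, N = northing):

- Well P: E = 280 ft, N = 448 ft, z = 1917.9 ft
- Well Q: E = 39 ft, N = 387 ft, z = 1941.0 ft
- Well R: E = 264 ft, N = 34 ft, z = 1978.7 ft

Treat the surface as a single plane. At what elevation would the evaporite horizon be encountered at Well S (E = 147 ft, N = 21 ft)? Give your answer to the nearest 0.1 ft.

Let the plane be z = a·E + b·N + c.
Well Q−Well P: −241a − 61b = 23.1;  Well R−Well P: −16a − 414b = 60.8.
Solving gives a = −0.05926, b = −0.14457.
Then c = 1917.9 − a·280 − b·448 = 1999.26.
At (147, 21): z = −8.7 − 3.0 + 1999.26 = 1987.5 ft.

1987.5 ft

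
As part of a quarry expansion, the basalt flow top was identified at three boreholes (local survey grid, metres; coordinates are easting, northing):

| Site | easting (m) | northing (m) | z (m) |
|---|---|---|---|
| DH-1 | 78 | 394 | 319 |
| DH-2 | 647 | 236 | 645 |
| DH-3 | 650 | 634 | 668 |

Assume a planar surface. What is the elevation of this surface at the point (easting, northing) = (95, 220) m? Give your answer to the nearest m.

320 m

Let the plane be z = a·easting + b·northing + c.
DH-2−DH-1: 569a − 158b = 326;  DH-3−DH-1: 572a + 240b = 349.
Solving gives a = 0.58775, b = 0.05336.
Then c = 319 − a·78 − b·394 = 252.13.
At (95, 220): z = 55.8 + 11.7 + 252.13 = 319.7 m.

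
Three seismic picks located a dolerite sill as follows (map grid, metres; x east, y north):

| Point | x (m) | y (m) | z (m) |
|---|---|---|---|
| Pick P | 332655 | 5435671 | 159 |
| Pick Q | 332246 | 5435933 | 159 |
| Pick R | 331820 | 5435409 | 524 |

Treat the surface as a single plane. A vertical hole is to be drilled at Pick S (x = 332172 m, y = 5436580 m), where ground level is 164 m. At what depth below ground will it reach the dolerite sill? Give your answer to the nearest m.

Let the plane be z = a·x + b·y + c.
Pick Q−Pick P: −409a + 262b = 0;  Pick R−Pick P: −835a − 262b = 365.
Solving gives a = −0.29340836, b = −0.45803061.
Then c = 159 − a·332655 − b·5435671 = 2587466.45.
At (332172, 5436580): z_contact = −97462.0 − 2490120.0 + 2587466.45 = -115.6 m.
Depth below ground = 164 − (-115.6) = 280 m.

280 m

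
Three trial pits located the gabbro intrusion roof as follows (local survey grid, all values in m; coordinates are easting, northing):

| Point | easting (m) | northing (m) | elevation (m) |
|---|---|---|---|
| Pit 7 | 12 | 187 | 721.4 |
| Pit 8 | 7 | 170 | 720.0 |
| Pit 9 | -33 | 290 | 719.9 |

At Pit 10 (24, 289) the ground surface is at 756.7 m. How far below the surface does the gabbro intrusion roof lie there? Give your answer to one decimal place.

29.3 m

Let the plane be z = a·easting + b·northing + c.
Pit 8−Pit 7: −5a − 17b = −1.4;  Pit 9−Pit 7: −45a + 103b = −1.5.
Solving gives a = 0.13258, b = 0.04336.
Then c = 721.4 − a·12 − b·187 = 711.70.
At (24, 289): z_contact = 3.18 + 12.53 + 711.70 = 727.41 m.
Depth below ground = 756.7 − 727.41 = 29.3 m.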